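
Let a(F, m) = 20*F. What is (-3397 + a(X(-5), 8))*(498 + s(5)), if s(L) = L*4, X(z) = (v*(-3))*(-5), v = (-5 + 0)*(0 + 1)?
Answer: -2536646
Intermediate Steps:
v = -5 (v = -5*1 = -5)
X(z) = -75 (X(z) = -5*(-3)*(-5) = 15*(-5) = -75)
s(L) = 4*L
(-3397 + a(X(-5), 8))*(498 + s(5)) = (-3397 + 20*(-75))*(498 + 4*5) = (-3397 - 1500)*(498 + 20) = -4897*518 = -2536646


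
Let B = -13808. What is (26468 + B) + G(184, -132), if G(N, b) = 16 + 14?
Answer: 12690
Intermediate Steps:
G(N, b) = 30
(26468 + B) + G(184, -132) = (26468 - 13808) + 30 = 12660 + 30 = 12690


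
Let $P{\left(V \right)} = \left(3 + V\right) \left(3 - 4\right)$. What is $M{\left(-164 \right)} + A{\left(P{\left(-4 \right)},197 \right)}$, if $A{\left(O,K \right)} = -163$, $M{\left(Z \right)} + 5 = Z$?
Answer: $-332$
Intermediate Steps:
$M{\left(Z \right)} = -5 + Z$
$P{\left(V \right)} = -3 - V$ ($P{\left(V \right)} = \left(3 + V\right) \left(-1\right) = -3 - V$)
$M{\left(-164 \right)} + A{\left(P{\left(-4 \right)},197 \right)} = \left(-5 - 164\right) - 163 = -169 - 163 = -332$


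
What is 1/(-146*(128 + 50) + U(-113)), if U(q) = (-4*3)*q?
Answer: -1/24632 ≈ -4.0598e-5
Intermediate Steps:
U(q) = -12*q
1/(-146*(128 + 50) + U(-113)) = 1/(-146*(128 + 50) - 12*(-113)) = 1/(-146*178 + 1356) = 1/(-25988 + 1356) = 1/(-24632) = -1/24632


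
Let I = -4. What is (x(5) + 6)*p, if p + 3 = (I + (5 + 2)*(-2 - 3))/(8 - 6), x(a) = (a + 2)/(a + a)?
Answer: -603/4 ≈ -150.75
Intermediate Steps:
x(a) = (2 + a)/(2*a) (x(a) = (2 + a)/((2*a)) = (2 + a)*(1/(2*a)) = (2 + a)/(2*a))
p = -45/2 (p = -3 + (-4 + (5 + 2)*(-2 - 3))/(8 - 6) = -3 + (-4 + 7*(-5))/2 = -3 + (-4 - 35)*(½) = -3 - 39*½ = -3 - 39/2 = -45/2 ≈ -22.500)
(x(5) + 6)*p = ((½)*(2 + 5)/5 + 6)*(-45/2) = ((½)*(⅕)*7 + 6)*(-45/2) = (7/10 + 6)*(-45/2) = (67/10)*(-45/2) = -603/4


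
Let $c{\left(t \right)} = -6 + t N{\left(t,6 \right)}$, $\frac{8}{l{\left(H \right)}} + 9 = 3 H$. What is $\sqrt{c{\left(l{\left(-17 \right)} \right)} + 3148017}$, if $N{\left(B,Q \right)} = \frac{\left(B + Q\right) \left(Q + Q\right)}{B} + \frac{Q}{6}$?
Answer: $\frac{\sqrt{708318285}}{15} \approx 1774.3$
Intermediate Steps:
$N{\left(B,Q \right)} = \frac{Q}{6} + \frac{2 Q \left(B + Q\right)}{B}$ ($N{\left(B,Q \right)} = \frac{\left(B + Q\right) 2 Q}{B} + Q \frac{1}{6} = \frac{2 Q \left(B + Q\right)}{B} + \frac{Q}{6} = \frac{Q}{6} + \frac{2 Q \left(B + Q\right)}{B}$)
$l{\left(H \right)} = \frac{8}{-9 + 3 H}$
$c{\left(t \right)} = 66 + 13 t$ ($c{\left(t \right)} = -6 + t \frac{1}{6} \cdot 6 \frac{1}{t} \left(12 \cdot 6 + 13 t\right) = -6 + t \frac{1}{6} \cdot 6 \frac{1}{t} \left(72 + 13 t\right) = -6 + t \frac{72 + 13 t}{t} = -6 + \left(72 + 13 t\right) = 66 + 13 t$)
$\sqrt{c{\left(l{\left(-17 \right)} \right)} + 3148017} = \sqrt{\left(66 + 13 \frac{8}{3 \left(-3 - 17\right)}\right) + 3148017} = \sqrt{\left(66 + 13 \frac{8}{3 \left(-20\right)}\right) + 3148017} = \sqrt{\left(66 + 13 \cdot \frac{8}{3} \left(- \frac{1}{20}\right)\right) + 3148017} = \sqrt{\left(66 + 13 \left(- \frac{2}{15}\right)\right) + 3148017} = \sqrt{\left(66 - \frac{26}{15}\right) + 3148017} = \sqrt{\frac{964}{15} + 3148017} = \sqrt{\frac{47221219}{15}} = \frac{\sqrt{708318285}}{15}$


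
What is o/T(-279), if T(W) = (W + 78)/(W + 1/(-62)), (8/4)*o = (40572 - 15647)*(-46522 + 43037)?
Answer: -1502653848875/24924 ≈ -6.0289e+7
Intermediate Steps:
o = -86863625/2 (o = ((40572 - 15647)*(-46522 + 43037))/2 = (24925*(-3485))/2 = (1/2)*(-86863625) = -86863625/2 ≈ -4.3432e+7)
T(W) = (78 + W)/(-1/62 + W) (T(W) = (78 + W)/(W - 1/62) = (78 + W)/(-1/62 + W))
o/T(-279) = -86863625*(-1 + 62*(-279))/(62*(78 - 279))/2 = -86863625/(2*(62*(-201)/(-1 - 17298))) = -86863625/(2*(62*(-201)/(-17299))) = -86863625/(2*(62*(-1/17299)*(-201))) = -86863625/(2*12462/17299) = -86863625/2*17299/12462 = -1502653848875/24924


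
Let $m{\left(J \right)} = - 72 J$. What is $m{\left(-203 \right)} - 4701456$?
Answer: $-4686840$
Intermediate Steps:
$m{\left(-203 \right)} - 4701456 = \left(-72\right) \left(-203\right) - 4701456 = 14616 - 4701456 = -4686840$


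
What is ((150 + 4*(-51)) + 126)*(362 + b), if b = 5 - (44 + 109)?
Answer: 15408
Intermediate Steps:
b = -148 (b = 5 - 1*153 = 5 - 153 = -148)
((150 + 4*(-51)) + 126)*(362 + b) = ((150 + 4*(-51)) + 126)*(362 - 148) = ((150 - 204) + 126)*214 = (-54 + 126)*214 = 72*214 = 15408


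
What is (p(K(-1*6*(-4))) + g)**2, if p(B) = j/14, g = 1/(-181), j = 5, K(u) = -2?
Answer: 793881/6421156 ≈ 0.12364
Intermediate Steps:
g = -1/181 ≈ -0.0055249
p(B) = 5/14
(p(K(-1*6*(-4))) + g)**2 = (5/14 - 1/181)**2 = (891/2534)**2 = 793881/6421156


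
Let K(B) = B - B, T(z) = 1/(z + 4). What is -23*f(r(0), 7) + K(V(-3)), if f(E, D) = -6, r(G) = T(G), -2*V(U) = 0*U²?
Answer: 138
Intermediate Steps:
T(z) = 1/(4 + z)
V(U) = 0 (V(U) = -0*U² = -½*0 = 0)
r(G) = 1/(4 + G)
K(B) = 0
-23*f(r(0), 7) + K(V(-3)) = -23*(-6) + 0 = 138 + 0 = 138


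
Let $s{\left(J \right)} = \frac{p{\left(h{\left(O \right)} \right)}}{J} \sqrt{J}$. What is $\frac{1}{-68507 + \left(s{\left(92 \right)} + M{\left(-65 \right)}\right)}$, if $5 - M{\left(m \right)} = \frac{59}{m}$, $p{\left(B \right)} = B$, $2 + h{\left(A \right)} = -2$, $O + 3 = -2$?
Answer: $- \frac{6656593645}{455983935714043} + \frac{8450 \sqrt{23}}{455983935714043} \approx -1.4598 \cdot 10^{-5}$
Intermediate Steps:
$O = -5$ ($O = -3 - 2 = -5$)
$h{\left(A \right)} = -4$ ($h{\left(A \right)} = -2 - 2 = -4$)
$M{\left(m \right)} = 5 - \frac{59}{m}$
$s{\left(J \right)} = - \frac{4}{\sqrt{J}}$ ($s{\left(J \right)} = - \frac{4}{J} \sqrt{J} = - \frac{4}{\sqrt{J}}$)
$\frac{1}{-68507 + \left(s{\left(92 \right)} + M{\left(-65 \right)}\right)} = \frac{1}{-68507 - \left(-5 - \frac{59}{65} + \frac{2 \sqrt{23}}{23}\right)} = \frac{1}{-68507 + \left(- 4 \frac{\sqrt{23}}{46} + \left(5 - - \frac{59}{65}\right)\right)} = \frac{1}{-68507 + \left(- \frac{2 \sqrt{23}}{23} + \left(5 + \frac{59}{65}\right)\right)} = \frac{1}{-68507 + \left(- \frac{2 \sqrt{23}}{23} + \frac{384}{65}\right)} = \frac{1}{-68507 + \left(\frac{384}{65} - \frac{2 \sqrt{23}}{23}\right)} = \frac{1}{- \frac{4452571}{65} - \frac{2 \sqrt{23}}{23}}$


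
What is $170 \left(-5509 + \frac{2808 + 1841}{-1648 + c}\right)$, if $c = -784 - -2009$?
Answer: $- \frac{396942520}{423} \approx -9.384 \cdot 10^{5}$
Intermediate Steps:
$c = 1225$ ($c = -784 + 2009 = 1225$)
$170 \left(-5509 + \frac{2808 + 1841}{-1648 + c}\right) = 170 \left(-5509 + \frac{2808 + 1841}{-1648 + 1225}\right) = 170 \left(-5509 + \frac{4649}{-423}\right) = 170 \left(-5509 + 4649 \left(- \frac{1}{423}\right)\right) = 170 \left(-5509 - \frac{4649}{423}\right) = 170 \left(- \frac{2334956}{423}\right) = - \frac{396942520}{423}$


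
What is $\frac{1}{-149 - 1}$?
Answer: $- \frac{1}{150} \approx -0.0066667$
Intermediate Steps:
$\frac{1}{-149 - 1} = \frac{1}{-150} = - \frac{1}{150}$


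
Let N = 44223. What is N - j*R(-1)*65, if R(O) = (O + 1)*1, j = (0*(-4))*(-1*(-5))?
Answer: 44223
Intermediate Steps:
j = 0 (j = 0*5 = 0)
R(O) = 1 + O (R(O) = (1 + O)*1 = 1 + O)
N - j*R(-1)*65 = 44223 - 0*(1 - 1)*65 = 44223 - 0*0*65 = 44223 - 0*65 = 44223 - 1*0 = 44223 + 0 = 44223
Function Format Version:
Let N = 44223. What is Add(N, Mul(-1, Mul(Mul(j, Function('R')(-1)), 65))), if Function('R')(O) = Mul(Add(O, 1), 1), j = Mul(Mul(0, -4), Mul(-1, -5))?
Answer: 44223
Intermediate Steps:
j = 0 (j = Mul(0, 5) = 0)
Function('R')(O) = Add(1, O) (Function('R')(O) = Mul(Add(1, O), 1) = Add(1, O))
Add(N, Mul(-1, Mul(Mul(j, Function('R')(-1)), 65))) = Add(44223, Mul(-1, Mul(Mul(0, Add(1, -1)), 65))) = Add(44223, Mul(-1, Mul(Mul(0, 0), 65))) = Add(44223, Mul(-1, Mul(0, 65))) = Add(44223, Mul(-1, 0)) = Add(44223, 0) = 44223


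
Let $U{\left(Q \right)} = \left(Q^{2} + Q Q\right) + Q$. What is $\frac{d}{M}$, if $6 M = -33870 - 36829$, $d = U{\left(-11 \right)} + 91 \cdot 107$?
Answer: $- \frac{59808}{70699} \approx -0.84595$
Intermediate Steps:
$U{\left(Q \right)} = Q + 2 Q^{2}$ ($U{\left(Q \right)} = \left(Q^{2} + Q^{2}\right) + Q = 2 Q^{2} + Q = Q + 2 Q^{2}$)
$d = 9968$ ($d = - 11 \left(1 + 2 \left(-11\right)\right) + 91 \cdot 107 = - 11 \left(1 - 22\right) + 9737 = \left(-11\right) \left(-21\right) + 9737 = 231 + 9737 = 9968$)
$M = - \frac{70699}{6}$ ($M = \frac{-33870 - 36829}{6} = \frac{1}{6} \left(-70699\right) = - \frac{70699}{6} \approx -11783.0$)
$\frac{d}{M} = \frac{9968}{- \frac{70699}{6}} = 9968 \left(- \frac{6}{70699}\right) = - \frac{59808}{70699}$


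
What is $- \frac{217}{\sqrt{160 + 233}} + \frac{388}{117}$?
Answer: $\frac{388}{117} - \frac{217 \sqrt{393}}{393} \approx -7.63$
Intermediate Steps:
$- \frac{217}{\sqrt{160 + 233}} + \frac{388}{117} = - \frac{217}{\sqrt{393}} + 388 \cdot \frac{1}{117} = - 217 \frac{\sqrt{393}}{393} + \frac{388}{117} = - \frac{217 \sqrt{393}}{393} + \frac{388}{117} = \frac{388}{117} - \frac{217 \sqrt{393}}{393}$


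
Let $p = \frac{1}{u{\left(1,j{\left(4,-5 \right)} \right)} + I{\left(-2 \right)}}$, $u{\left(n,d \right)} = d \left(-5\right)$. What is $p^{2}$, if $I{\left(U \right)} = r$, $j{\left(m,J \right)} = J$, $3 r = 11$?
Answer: $\frac{9}{7396} \approx 0.0012169$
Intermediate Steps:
$r = \frac{11}{3}$ ($r = \frac{1}{3} \cdot 11 = \frac{11}{3} \approx 3.6667$)
$u{\left(n,d \right)} = - 5 d$
$I{\left(U \right)} = \frac{11}{3}$
$p = \frac{3}{86}$ ($p = \frac{1}{\left(-5\right) \left(-5\right) + \frac{11}{3}} = \frac{1}{25 + \frac{11}{3}} = \frac{1}{\frac{86}{3}} = \frac{3}{86} \approx 0.034884$)
$p^{2} = \left(\frac{3}{86}\right)^{2} = \frac{9}{7396}$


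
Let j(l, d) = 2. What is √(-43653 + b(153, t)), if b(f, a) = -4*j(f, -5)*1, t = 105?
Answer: I*√43661 ≈ 208.95*I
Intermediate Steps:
b(f, a) = -8 (b(f, a) = -4*2*1 = -8*1 = -8)
√(-43653 + b(153, t)) = √(-43653 - 8) = √(-43661) = I*√43661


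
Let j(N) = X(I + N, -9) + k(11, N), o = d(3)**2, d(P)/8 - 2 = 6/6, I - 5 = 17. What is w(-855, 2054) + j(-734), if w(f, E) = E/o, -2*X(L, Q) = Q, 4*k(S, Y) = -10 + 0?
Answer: 1603/288 ≈ 5.5660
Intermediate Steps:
I = 22 (I = 5 + 17 = 22)
d(P) = 24 (d(P) = 16 + 8*(6/6) = 16 + 8*(6*(1/6)) = 16 + 8*1 = 16 + 8 = 24)
k(S, Y) = -5/2 (k(S, Y) = (-10 + 0)/4 = (1/4)*(-10) = -5/2)
o = 576 (o = 24**2 = 576)
X(L, Q) = -Q/2
w(f, E) = E/576
j(N) = 2 (j(N) = -1/2*(-9) - 5/2 = 9/2 - 5/2 = 2)
w(-855, 2054) + j(-734) = (1/576)*2054 + 2 = 1027/288 + 2 = 1603/288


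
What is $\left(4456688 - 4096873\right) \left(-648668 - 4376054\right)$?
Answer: $-1807970346430$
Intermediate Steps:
$\left(4456688 - 4096873\right) \left(-648668 - 4376054\right) = 359815 \left(-5024722\right) = -1807970346430$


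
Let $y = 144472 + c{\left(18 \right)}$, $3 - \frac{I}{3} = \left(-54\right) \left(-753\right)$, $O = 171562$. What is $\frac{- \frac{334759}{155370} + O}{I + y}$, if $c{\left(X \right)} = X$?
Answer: $\frac{26655253181}{3497844810} \approx 7.6205$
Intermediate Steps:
$I = -121977$ ($I = 9 - 3 \left(\left(-54\right) \left(-753\right)\right) = 9 - 121986 = -121977$)
$y = 144490$ ($y = 144472 + 18 = 144490$)
$\frac{- \frac{334759}{155370} + O}{I + y} = \frac{- \frac{334759}{155370} + 171562}{-121977 + 144490} = \frac{\left(-334759\right) \frac{1}{155370} + 171562}{22513} = \left(- \frac{334759}{155370} + 171562\right) \frac{1}{22513} = \frac{26655253181}{155370} \cdot \frac{1}{22513} = \frac{26655253181}{3497844810}$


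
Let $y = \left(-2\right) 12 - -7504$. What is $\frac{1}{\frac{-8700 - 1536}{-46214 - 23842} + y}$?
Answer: $\frac{5838}{43669093} \approx 0.00013369$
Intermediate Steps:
$y = 7480$ ($y = -24 + 7504 = 7480$)
$\frac{1}{\frac{-8700 - 1536}{-46214 - 23842} + y} = \frac{1}{\frac{-8700 - 1536}{-46214 - 23842} + 7480} = \frac{1}{- \frac{10236}{-70056} + 7480} = \frac{1}{\left(-10236\right) \left(- \frac{1}{70056}\right) + 7480} = \frac{1}{\frac{853}{5838} + 7480} = \frac{1}{\frac{43669093}{5838}} = \frac{5838}{43669093}$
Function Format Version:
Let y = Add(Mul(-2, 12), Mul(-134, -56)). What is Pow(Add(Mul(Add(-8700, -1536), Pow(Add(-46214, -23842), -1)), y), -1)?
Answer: Rational(5838, 43669093) ≈ 0.00013369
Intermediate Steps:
y = 7480 (y = Add(-24, 7504) = 7480)
Pow(Add(Mul(Add(-8700, -1536), Pow(Add(-46214, -23842), -1)), y), -1) = Pow(Add(Mul(Add(-8700, -1536), Pow(Add(-46214, -23842), -1)), 7480), -1) = Pow(Add(Mul(-10236, Pow(-70056, -1)), 7480), -1) = Pow(Add(Mul(-10236, Rational(-1, 70056)), 7480), -1) = Pow(Add(Rational(853, 5838), 7480), -1) = Pow(Rational(43669093, 5838), -1) = Rational(5838, 43669093)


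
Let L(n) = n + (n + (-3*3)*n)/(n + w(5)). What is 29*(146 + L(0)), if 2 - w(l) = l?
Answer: 4234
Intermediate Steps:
w(l) = 2 - l
L(n) = n - 8*n/(-3 + n) (L(n) = n + (n + (-3*3)*n)/(n + (2 - 1*5)) = n + (n - 9*n)/(n + (2 - 5)) = n + (-8*n)/(n - 3) = n + (-8*n)/(-3 + n) = n - 8*n/(-3 + n))
29*(146 + L(0)) = 29*(146 + 0*(-11 + 0)/(-3 + 0)) = 29*(146 + 0*(-11)/(-3)) = 29*(146 + 0*(-1/3)*(-11)) = 29*(146 + 0) = 29*146 = 4234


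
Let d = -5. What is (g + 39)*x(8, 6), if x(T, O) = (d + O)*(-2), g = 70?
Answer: -218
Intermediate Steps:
x(T, O) = 10 - 2*O (x(T, O) = (-5 + O)*(-2) = 10 - 2*O)
(g + 39)*x(8, 6) = (70 + 39)*(10 - 2*6) = 109*(10 - 12) = 109*(-2) = -218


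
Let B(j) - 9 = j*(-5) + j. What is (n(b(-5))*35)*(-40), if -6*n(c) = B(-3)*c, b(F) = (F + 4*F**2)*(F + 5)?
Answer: 0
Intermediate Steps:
b(F) = (5 + F)*(F + 4*F**2) (b(F) = (F + 4*F**2)*(5 + F) = (5 + F)*(F + 4*F**2))
B(j) = 9 - 4*j (B(j) = 9 + (j*(-5) + j) = 9 + (-5*j + j) = 9 - 4*j)
n(c) = -7*c/2 (n(c) = -(9 - 4*(-3))*c/6 = -(9 + 12)*c/6 = -7*c/2)
(n(b(-5))*35)*(-40) = (-(-35)*(5 + 4*(-5)**2 + 21*(-5))/2*35)*(-40) = (-(-35)*(5 + 4*25 - 105)/2*35)*(-40) = (-(-35)*(5 + 100 - 105)/2*35)*(-40) = (-(-35)*0/2*35)*(-40) = (-7/2*0*35)*(-40) = (0*35)*(-40) = 0*(-40) = 0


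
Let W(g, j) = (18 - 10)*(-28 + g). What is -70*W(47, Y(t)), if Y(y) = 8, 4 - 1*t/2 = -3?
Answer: -10640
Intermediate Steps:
t = 14 (t = 8 - 2*(-3) = 8 + 6 = 14)
W(g, j) = -224 + 8*g (W(g, j) = 8*(-28 + g) = -224 + 8*g)
-70*W(47, Y(t)) = -70*(-224 + 8*47) = -70*(-224 + 376) = -70*152 = -10640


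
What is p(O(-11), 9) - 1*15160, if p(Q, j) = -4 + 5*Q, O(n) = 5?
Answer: -15139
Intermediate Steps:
p(O(-11), 9) - 1*15160 = (-4 + 5*5) - 1*15160 = (-4 + 25) - 15160 = 21 - 15160 = -15139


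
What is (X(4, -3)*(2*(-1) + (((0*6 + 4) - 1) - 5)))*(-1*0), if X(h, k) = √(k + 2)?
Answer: 0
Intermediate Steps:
X(h, k) = √(2 + k)
(X(4, -3)*(2*(-1) + (((0*6 + 4) - 1) - 5)))*(-1*0) = (√(2 - 3)*(2*(-1) + (((0*6 + 4) - 1) - 5)))*(-1*0) = (√(-1)*(-2 + (((0 + 4) - 1) - 5)))*0 = (I*(-2 + ((4 - 1) - 5)))*0 = (I*(-2 + (3 - 5)))*0 = (I*(-2 - 2))*0 = (I*(-4))*0 = -4*I*0 = 0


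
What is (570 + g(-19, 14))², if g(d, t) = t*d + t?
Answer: 101124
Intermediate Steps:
g(d, t) = t + d*t (g(d, t) = d*t + t = t + d*t)
(570 + g(-19, 14))² = (570 + 14*(1 - 19))² = (570 + 14*(-18))² = (570 - 252)² = 318² = 101124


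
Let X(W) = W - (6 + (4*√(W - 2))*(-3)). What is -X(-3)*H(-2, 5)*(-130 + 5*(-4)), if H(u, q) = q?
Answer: -6750 + 9000*I*√5 ≈ -6750.0 + 20125.0*I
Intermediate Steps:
X(W) = -6 + W + 12*√(-2 + W) (X(W) = W - (6 + (4*√(-2 + W))*(-3)) = W - (6 - 12*√(-2 + W)) = W + (-6 + 12*√(-2 + W)) = -6 + W + 12*√(-2 + W))
-X(-3)*H(-2, 5)*(-130 + 5*(-4)) = -(-6 - 3 + 12*√(-2 - 3))*5*(-130 + 5*(-4)) = -(-6 - 3 + 12*√(-5))*5*(-130 - 20) = -(-6 - 3 + 12*(I*√5))*5*(-150) = -(-6 - 3 + 12*I*√5)*(-750) = -(-9 + 12*I*√5)*(-750) = -(6750 - 9000*I*√5) = -6750 + 9000*I*√5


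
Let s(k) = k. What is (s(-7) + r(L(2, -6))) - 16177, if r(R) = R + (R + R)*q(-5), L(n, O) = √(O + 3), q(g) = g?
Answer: -16184 - 9*I*√3 ≈ -16184.0 - 15.588*I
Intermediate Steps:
L(n, O) = √(3 + O)
r(R) = -9*R (r(R) = R + (R + R)*(-5) = R + (2*R)*(-5) = R - 10*R = -9*R)
(s(-7) + r(L(2, -6))) - 16177 = (-7 - 9*√(3 - 6)) - 16177 = (-7 - 9*I*√3) - 16177 = -16184 - 9*I*√3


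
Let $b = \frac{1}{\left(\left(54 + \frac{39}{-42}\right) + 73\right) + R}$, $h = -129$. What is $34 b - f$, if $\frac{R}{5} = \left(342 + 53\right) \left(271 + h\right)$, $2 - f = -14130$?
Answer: $- \frac{55511414104}{3928065} \approx -14132.0$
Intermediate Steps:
$f = 14132$ ($f = 2 - -14130 = 2 + 14130 = 14132$)
$R = 280450$ ($R = 5 \left(342 + 53\right) \left(271 - 129\right) = 5 \cdot 395 \cdot 142 = 5 \cdot 56090 = 280450$)
$b = \frac{14}{3928065}$ ($b = \frac{1}{\left(\left(54 + \frac{39}{-42}\right) + 73\right) + 280450} = \frac{1}{\left(\left(54 + 39 \left(- \frac{1}{42}\right)\right) + 73\right) + 280450} = \frac{1}{\left(\left(54 - \frac{13}{14}\right) + 73\right) + 280450} = \frac{1}{\left(\frac{743}{14} + 73\right) + 280450} = \frac{1}{\frac{1765}{14} + 280450} = \frac{1}{\frac{3928065}{14}} = \frac{14}{3928065} \approx 3.5641 \cdot 10^{-6}$)
$34 b - f = 34 \cdot \frac{14}{3928065} - 14132 = \frac{476}{3928065} - 14132 = - \frac{55511414104}{3928065}$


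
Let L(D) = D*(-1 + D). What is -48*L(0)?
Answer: 0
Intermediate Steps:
-48*L(0) = -0*(-1 + 0) = -0*(-1) = -48*0 = 0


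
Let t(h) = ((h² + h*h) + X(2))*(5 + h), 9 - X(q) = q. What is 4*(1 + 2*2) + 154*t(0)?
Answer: 5410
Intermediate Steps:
X(q) = 9 - q
t(h) = (5 + h)*(7 + 2*h²) (t(h) = ((h² + h*h) + (9 - 1*2))*(5 + h) = ((h² + h²) + (9 - 2))*(5 + h) = (2*h² + 7)*(5 + h) = (7 + 2*h²)*(5 + h) = (5 + h)*(7 + 2*h²))
4*(1 + 2*2) + 154*t(0) = 4*(1 + 2*2) + 154*(35 + 2*0³ + 7*0 + 10*0²) = 4*(1 + 4) + 154*(35 + 2*0 + 0 + 10*0) = 4*5 + 154*(35 + 0 + 0 + 0) = 20 + 154*35 = 20 + 5390 = 5410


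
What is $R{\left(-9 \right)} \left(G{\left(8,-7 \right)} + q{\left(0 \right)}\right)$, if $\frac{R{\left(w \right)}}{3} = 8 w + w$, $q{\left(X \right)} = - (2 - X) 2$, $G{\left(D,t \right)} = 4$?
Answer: $0$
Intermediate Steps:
$q{\left(X \right)} = -4 + 2 X$ ($q{\left(X \right)} = \left(-2 + X\right) 2 = -4 + 2 X$)
$R{\left(w \right)} = 27 w$ ($R{\left(w \right)} = 3 \left(8 w + w\right) = 3 \cdot 9 w = 27 w$)
$R{\left(-9 \right)} \left(G{\left(8,-7 \right)} + q{\left(0 \right)}\right) = 27 \left(-9\right) \left(4 + \left(-4 + 2 \cdot 0\right)\right) = - 243 \left(4 + \left(-4 + 0\right)\right) = - 243 \left(4 - 4\right) = \left(-243\right) 0 = 0$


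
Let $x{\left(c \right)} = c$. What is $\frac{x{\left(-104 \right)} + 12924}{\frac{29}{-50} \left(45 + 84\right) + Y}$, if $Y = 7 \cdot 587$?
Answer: $\frac{641000}{201709} \approx 3.1778$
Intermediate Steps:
$Y = 4109$
$\frac{x{\left(-104 \right)} + 12924}{\frac{29}{-50} \left(45 + 84\right) + Y} = \frac{-104 + 12924}{\frac{29}{-50} \left(45 + 84\right) + 4109} = \frac{12820}{29 \left(- \frac{1}{50}\right) 129 + 4109} = \frac{12820}{\left(- \frac{29}{50}\right) 129 + 4109} = \frac{12820}{- \frac{3741}{50} + 4109} = \frac{12820}{\frac{201709}{50}} = 12820 \cdot \frac{50}{201709} = \frac{641000}{201709}$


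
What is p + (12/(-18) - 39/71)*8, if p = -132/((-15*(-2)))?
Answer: -15046/1065 ≈ -14.128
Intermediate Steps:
p = -22/5 (p = -132/30 = -132*1/30 = -22/5 ≈ -4.4000)
p + (12/(-18) - 39/71)*8 = -22/5 + (12/(-18) - 39/71)*8 = -22/5 + (12*(-1/18) - 39*1/71)*8 = -22/5 + (-⅔ - 39/71)*8 = -22/5 - 259/213*8 = -22/5 - 2072/213 = -15046/1065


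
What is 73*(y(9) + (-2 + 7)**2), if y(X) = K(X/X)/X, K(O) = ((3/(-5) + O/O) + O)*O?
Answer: 82636/45 ≈ 1836.4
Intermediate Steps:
K(O) = O*(2/5 + O) (K(O) = ((3*(-1/5) + 1) + O)*O = ((-3/5 + 1) + O)*O = (2/5 + O)*O = O*(2/5 + O))
y(X) = 7/(5*X) (y(X) = ((X/X)*(2 + 5*(X/X))/5)/X = ((1/5)*1*(2 + 5*1))/X = ((1/5)*1*(2 + 5))/X = ((1/5)*1*7)/X = 7/(5*X))
73*(y(9) + (-2 + 7)**2) = 73*((7/5)/9 + (-2 + 7)**2) = 73*((7/5)*(1/9) + 5**2) = 73*(7/45 + 25) = 73*(1132/45) = 82636/45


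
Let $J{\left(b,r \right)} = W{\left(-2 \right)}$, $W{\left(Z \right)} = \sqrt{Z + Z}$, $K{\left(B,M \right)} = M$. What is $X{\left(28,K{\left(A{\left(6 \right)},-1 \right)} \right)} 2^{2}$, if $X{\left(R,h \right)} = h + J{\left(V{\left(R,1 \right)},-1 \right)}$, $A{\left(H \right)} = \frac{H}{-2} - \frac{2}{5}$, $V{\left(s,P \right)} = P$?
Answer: $-4 + 8 i \approx -4.0 + 8.0 i$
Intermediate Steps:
$A{\left(H \right)} = - \frac{2}{5} - \frac{H}{2}$ ($A{\left(H \right)} = H \left(- \frac{1}{2}\right) - \frac{2}{5} = - \frac{H}{2} - \frac{2}{5} = - \frac{2}{5} - \frac{H}{2}$)
$W{\left(Z \right)} = \sqrt{2} \sqrt{Z}$ ($W{\left(Z \right)} = \sqrt{2 Z} = \sqrt{2} \sqrt{Z}$)
$J{\left(b,r \right)} = 2 i$ ($J{\left(b,r \right)} = \sqrt{2} \sqrt{-2} = \sqrt{2} i \sqrt{2} = 2 i$)
$X{\left(R,h \right)} = h + 2 i$
$X{\left(28,K{\left(A{\left(6 \right)},-1 \right)} \right)} 2^{2} = \left(-1 + 2 i\right) 2^{2} = \left(-1 + 2 i\right) 4 = -4 + 8 i$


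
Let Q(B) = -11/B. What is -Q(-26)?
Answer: -11/26 ≈ -0.42308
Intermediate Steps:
-Q(-26) = -(-11)/(-26) = -(-11)*(-1)/26 = -1*11/26 = -11/26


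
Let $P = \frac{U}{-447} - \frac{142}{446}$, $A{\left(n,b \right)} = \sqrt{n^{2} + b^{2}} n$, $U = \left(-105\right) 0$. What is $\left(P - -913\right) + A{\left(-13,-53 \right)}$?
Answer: $\frac{203528}{223} - 13 \sqrt{2978} \approx 203.26$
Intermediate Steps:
$U = 0$
$A{\left(n,b \right)} = n \sqrt{b^{2} + n^{2}}$ ($A{\left(n,b \right)} = \sqrt{b^{2} + n^{2}} n = n \sqrt{b^{2} + n^{2}}$)
$P = - \frac{71}{223}$ ($P = \frac{0}{-447} - \frac{142}{446} = 0 \left(- \frac{1}{447}\right) - \frac{71}{223} = 0 - \frac{71}{223} = - \frac{71}{223} \approx -0.31839$)
$\left(P - -913\right) + A{\left(-13,-53 \right)} = \left(- \frac{71}{223} - -913\right) - 13 \sqrt{\left(-53\right)^{2} + \left(-13\right)^{2}} = \left(- \frac{71}{223} + 913\right) - 13 \sqrt{2809 + 169} = \frac{203528}{223} - 13 \sqrt{2978}$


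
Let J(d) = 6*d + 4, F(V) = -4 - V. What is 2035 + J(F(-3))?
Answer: 2033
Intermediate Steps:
J(d) = 4 + 6*d
2035 + J(F(-3)) = 2035 + (4 + 6*(-4 - 1*(-3))) = 2035 + (4 + 6*(-4 + 3)) = 2035 + (4 + 6*(-1)) = 2035 + (4 - 6) = 2035 - 2 = 2033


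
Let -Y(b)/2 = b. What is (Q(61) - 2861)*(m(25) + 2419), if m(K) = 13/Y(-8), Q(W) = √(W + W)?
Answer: -110769337/16 + 38717*√122/16 ≈ -6.8964e+6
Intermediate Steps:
Y(b) = -2*b
Q(W) = √2*√W (Q(W) = √(2*W) = √2*√W)
m(K) = 13/16 (m(K) = 13/((-2*(-8))) = 13/16)
(Q(61) - 2861)*(m(25) + 2419) = (√2*√61 - 2861)*(13/16 + 2419) = (√122 - 2861)*(38717/16) = (-2861 + √122)*(38717/16) = -110769337/16 + 38717*√122/16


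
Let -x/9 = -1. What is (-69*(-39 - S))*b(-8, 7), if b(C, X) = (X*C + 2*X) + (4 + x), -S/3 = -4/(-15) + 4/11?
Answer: -4084041/55 ≈ -74255.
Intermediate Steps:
x = 9 (x = -9*(-1) = 9)
S = -104/55 (S = -3*(-4/(-15) + 4/11) = -3*(-4*(-1/15) + 4*(1/11)) = -3*(4/15 + 4/11) = -3*104/165 = -104/55 ≈ -1.8909)
b(C, X) = 13 + 2*X + C*X (b(C, X) = (X*C + 2*X) + (4 + 9) = (C*X + 2*X) + 13 = (2*X + C*X) + 13 = 13 + 2*X + C*X)
(-69*(-39 - S))*b(-8, 7) = (-69*(-39 - 1*(-104/55)))*(13 + 2*7 - 8*7) = (-69*(-39 + 104/55))*(13 + 14 - 56) = -69*(-2041/55)*(-29) = (140829/55)*(-29) = -4084041/55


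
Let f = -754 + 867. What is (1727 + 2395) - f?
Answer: 4009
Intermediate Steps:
f = 113
(1727 + 2395) - f = (1727 + 2395) - 1*113 = 4122 - 113 = 4009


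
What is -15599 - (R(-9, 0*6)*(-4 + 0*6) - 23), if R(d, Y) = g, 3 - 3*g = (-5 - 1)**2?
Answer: -15620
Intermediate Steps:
g = -11 (g = 1 - (-5 - 1)**2/3 = 1 - 1/3*(-6)**2 = 1 - 1/3*36 = 1 - 12 = -11)
R(d, Y) = -11
-15599 - (R(-9, 0*6)*(-4 + 0*6) - 23) = -15599 - (-11*(-4 + 0*6) - 23) = -15599 - (-11*(-4 + 0) - 23) = -15599 - (-11*(-4) - 23) = -15599 - (44 - 23) = -15599 - 1*21 = -15599 - 21 = -15620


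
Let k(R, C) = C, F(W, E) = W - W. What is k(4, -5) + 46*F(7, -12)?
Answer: -5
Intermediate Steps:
F(W, E) = 0
k(4, -5) + 46*F(7, -12) = -5 + 46*0 = -5 + 0 = -5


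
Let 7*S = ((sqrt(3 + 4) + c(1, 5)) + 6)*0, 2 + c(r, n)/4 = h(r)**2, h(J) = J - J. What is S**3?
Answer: 0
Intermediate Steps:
h(J) = 0
c(r, n) = -8 (c(r, n) = -8 + 4*0**2 = -8 + 4*0 = -8 + 0 = -8)
S = 0 (S = (((sqrt(3 + 4) - 8) + 6)*0)/7 = (((sqrt(7) - 8) + 6)*0)/7 = (((-8 + sqrt(7)) + 6)*0)/7 = ((-2 + sqrt(7))*0)/7 = (1/7)*0 = 0)
S**3 = 0**3 = 0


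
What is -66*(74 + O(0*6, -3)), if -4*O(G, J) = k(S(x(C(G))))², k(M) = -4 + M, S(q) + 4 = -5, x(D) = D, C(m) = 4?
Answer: -4191/2 ≈ -2095.5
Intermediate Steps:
S(q) = -9 (S(q) = -4 - 5 = -9)
O(G, J) = -169/4 (O(G, J) = -(-4 - 9)²/4 = -¼*(-13)² = -¼*169 = -169/4)
-66*(74 + O(0*6, -3)) = -66*(74 - 169/4) = -66*127/4 = -4191/2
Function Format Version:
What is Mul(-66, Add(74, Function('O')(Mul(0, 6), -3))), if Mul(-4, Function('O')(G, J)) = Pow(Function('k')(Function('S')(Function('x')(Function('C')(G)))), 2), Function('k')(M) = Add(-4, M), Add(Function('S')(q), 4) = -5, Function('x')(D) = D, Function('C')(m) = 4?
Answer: Rational(-4191, 2) ≈ -2095.5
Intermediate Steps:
Function('S')(q) = -9 (Function('S')(q) = Add(-4, -5) = -9)
Function('O')(G, J) = Rational(-169, 4) (Function('O')(G, J) = Mul(Rational(-1, 4), Pow(Add(-4, -9), 2)) = Mul(Rational(-1, 4), Pow(-13, 2)) = Mul(Rational(-1, 4), 169) = Rational(-169, 4))
Mul(-66, Add(74, Function('O')(Mul(0, 6), -3))) = Mul(-66, Add(74, Rational(-169, 4))) = Mul(-66, Rational(127, 4)) = Rational(-4191, 2)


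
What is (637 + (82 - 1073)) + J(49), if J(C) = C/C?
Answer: -353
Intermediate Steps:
J(C) = 1
(637 + (82 - 1073)) + J(49) = (637 + (82 - 1073)) + 1 = (637 - 991) + 1 = -354 + 1 = -353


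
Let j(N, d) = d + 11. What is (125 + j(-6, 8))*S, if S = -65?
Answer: -9360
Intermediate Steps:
j(N, d) = 11 + d
(125 + j(-6, 8))*S = (125 + (11 + 8))*(-65) = (125 + 19)*(-65) = 144*(-65) = -9360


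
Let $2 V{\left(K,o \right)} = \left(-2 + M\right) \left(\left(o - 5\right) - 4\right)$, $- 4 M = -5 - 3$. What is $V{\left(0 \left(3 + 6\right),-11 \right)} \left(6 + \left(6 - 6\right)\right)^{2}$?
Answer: $0$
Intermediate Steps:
$M = 2$ ($M = - \frac{-5 - 3}{4} = \left(- \frac{1}{4}\right) \left(-8\right) = 2$)
$V{\left(K,o \right)} = 0$ ($V{\left(K,o \right)} = \frac{\left(-2 + 2\right) \left(\left(o - 5\right) - 4\right)}{2} = \frac{0 \left(\left(-5 + o\right) - 4\right)}{2} = \frac{0 \left(-9 + o\right)}{2} = \frac{1}{2} \cdot 0 = 0$)
$V{\left(0 \left(3 + 6\right),-11 \right)} \left(6 + \left(6 - 6\right)\right)^{2} = 0 \left(6 + \left(6 - 6\right)\right)^{2} = 0 \left(6 + 0\right)^{2} = 0 \cdot 6^{2} = 0 \cdot 36 = 0$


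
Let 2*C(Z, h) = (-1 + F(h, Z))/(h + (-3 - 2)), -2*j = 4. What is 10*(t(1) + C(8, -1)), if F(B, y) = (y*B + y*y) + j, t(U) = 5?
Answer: 35/6 ≈ 5.8333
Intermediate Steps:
j = -2 (j = -½*4 = -2)
F(B, y) = -2 + y² + B*y (F(B, y) = (y*B + y*y) - 2 = (B*y + y²) - 2 = (y² + B*y) - 2 = -2 + y² + B*y)
C(Z, h) = (-3 + Z² + Z*h)/(2*(-5 + h)) (C(Z, h) = ((-1 + (-2 + Z² + h*Z))/(h + (-3 - 2)))/2 = ((-1 + (-2 + Z² + Z*h))/(h - 5))/2 = ((-3 + Z² + Z*h)/(-5 + h))/2 = (-3 + Z² + Z*h)/(2*(-5 + h)))
10*(t(1) + C(8, -1)) = 10*(5 + (-3 + 8² + 8*(-1))/(2*(-5 - 1))) = 10*(5 + (½)*(-3 + 64 - 8)/(-6)) = 10*(5 + (½)*(-⅙)*53) = 10*(5 - 53/12) = 10*(7/12) = 35/6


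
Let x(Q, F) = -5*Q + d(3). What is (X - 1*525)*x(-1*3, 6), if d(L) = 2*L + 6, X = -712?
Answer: -33399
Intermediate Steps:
d(L) = 6 + 2*L
x(Q, F) = 12 - 5*Q (x(Q, F) = -5*Q + (6 + 2*3) = -5*Q + (6 + 6) = -5*Q + 12 = 12 - 5*Q)
(X - 1*525)*x(-1*3, 6) = (-712 - 1*525)*(12 - (-5)*3) = (-712 - 525)*(12 - 5*(-3)) = -1237*(12 + 15) = -1237*27 = -33399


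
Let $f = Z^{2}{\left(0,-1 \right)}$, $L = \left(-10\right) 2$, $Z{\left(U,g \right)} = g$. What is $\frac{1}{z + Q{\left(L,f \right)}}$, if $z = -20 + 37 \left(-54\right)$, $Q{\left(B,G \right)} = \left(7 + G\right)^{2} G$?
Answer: $- \frac{1}{1954} \approx -0.00051177$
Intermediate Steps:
$L = -20$
$f = 1$ ($f = \left(-1\right)^{2} = 1$)
$Q{\left(B,G \right)} = G \left(7 + G\right)^{2}$
$z = -2018$ ($z = -20 - 1998 = -2018$)
$\frac{1}{z + Q{\left(L,f \right)}} = \frac{1}{-2018 + 1 \left(7 + 1\right)^{2}} = \frac{1}{-2018 + 1 \cdot 8^{2}} = \frac{1}{-2018 + 1 \cdot 64} = \frac{1}{-2018 + 64} = \frac{1}{-1954} = - \frac{1}{1954}$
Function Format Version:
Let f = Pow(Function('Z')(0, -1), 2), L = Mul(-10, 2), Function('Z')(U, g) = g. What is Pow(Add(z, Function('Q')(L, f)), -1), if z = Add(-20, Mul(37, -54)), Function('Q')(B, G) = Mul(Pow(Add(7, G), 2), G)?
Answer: Rational(-1, 1954) ≈ -0.00051177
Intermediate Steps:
L = -20
f = 1 (f = Pow(-1, 2) = 1)
Function('Q')(B, G) = Mul(G, Pow(Add(7, G), 2))
z = -2018 (z = Add(-20, -1998) = -2018)
Pow(Add(z, Function('Q')(L, f)), -1) = Pow(Add(-2018, Mul(1, Pow(Add(7, 1), 2))), -1) = Pow(Add(-2018, Mul(1, Pow(8, 2))), -1) = Pow(Add(-2018, Mul(1, 64)), -1) = Pow(Add(-2018, 64), -1) = Pow(-1954, -1) = Rational(-1, 1954)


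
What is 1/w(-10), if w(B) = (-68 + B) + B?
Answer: -1/88 ≈ -0.011364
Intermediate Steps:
w(B) = -68 + 2*B
1/w(-10) = 1/(-68 + 2*(-10)) = 1/(-68 - 20) = 1/(-88) = -1/88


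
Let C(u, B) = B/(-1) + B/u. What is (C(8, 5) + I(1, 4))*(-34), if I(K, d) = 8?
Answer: -493/4 ≈ -123.25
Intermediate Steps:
C(u, B) = -B + B/u (C(u, B) = B*(-1) + B/u = -B + B/u)
(C(8, 5) + I(1, 4))*(-34) = ((-1*5 + 5/8) + 8)*(-34) = ((-5 + 5*(⅛)) + 8)*(-34) = ((-5 + 5/8) + 8)*(-34) = (-35/8 + 8)*(-34) = (29/8)*(-34) = -493/4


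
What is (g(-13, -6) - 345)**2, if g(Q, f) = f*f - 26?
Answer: 112225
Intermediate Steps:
g(Q, f) = -26 + f**2 (g(Q, f) = f**2 - 26 = -26 + f**2)
(g(-13, -6) - 345)**2 = ((-26 + (-6)**2) - 345)**2 = ((-26 + 36) - 345)**2 = (10 - 345)**2 = (-335)**2 = 112225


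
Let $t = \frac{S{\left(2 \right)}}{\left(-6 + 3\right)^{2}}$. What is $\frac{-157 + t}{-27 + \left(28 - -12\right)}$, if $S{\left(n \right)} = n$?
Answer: $- \frac{1411}{117} \approx -12.06$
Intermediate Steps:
$t = \frac{2}{9}$ ($t = \frac{2}{\left(-6 + 3\right)^{2}} = \frac{2}{\left(-3\right)^{2}} = \frac{2}{9} \approx 0.22222$)
$\frac{-157 + t}{-27 + \left(28 - -12\right)} = \frac{-157 + \frac{2}{9}}{-27 + \left(28 - -12\right)} = - \frac{1411}{9 \left(-27 + \left(28 + 12\right)\right)} = - \frac{1411}{9 \left(-27 + 40\right)} = - \frac{1411}{9 \cdot 13} = \left(- \frac{1411}{9}\right) \frac{1}{13} = - \frac{1411}{117}$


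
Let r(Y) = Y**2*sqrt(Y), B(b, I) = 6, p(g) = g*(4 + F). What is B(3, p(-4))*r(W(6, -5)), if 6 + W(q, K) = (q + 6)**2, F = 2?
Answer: 114264*sqrt(138) ≈ 1.3423e+6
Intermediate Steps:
p(g) = 6*g (p(g) = g*(4 + 2) = g*6 = 6*g)
W(q, K) = -6 + (6 + q)**2 (W(q, K) = -6 + (q + 6)**2 = -6 + (6 + q)**2)
r(Y) = Y**(5/2)
B(3, p(-4))*r(W(6, -5)) = 6*(-6 + (6 + 6)**2)**(5/2) = 6*(-6 + 12**2)**(5/2) = 6*(-6 + 144)**(5/2) = 6*138**(5/2) = 6*(19044*sqrt(138)) = 114264*sqrt(138)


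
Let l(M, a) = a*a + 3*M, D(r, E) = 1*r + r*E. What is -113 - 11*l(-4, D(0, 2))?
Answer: 19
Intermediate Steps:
D(r, E) = r + E*r
l(M, a) = a² + 3*M
-113 - 11*l(-4, D(0, 2)) = -113 - 11*((0*(1 + 2))² + 3*(-4)) = -113 - 11*((0*3)² - 12) = -113 - 11*(0² - 12) = -113 - 11*(0 - 12) = -113 - 11*(-12) = -113 + 132 = 19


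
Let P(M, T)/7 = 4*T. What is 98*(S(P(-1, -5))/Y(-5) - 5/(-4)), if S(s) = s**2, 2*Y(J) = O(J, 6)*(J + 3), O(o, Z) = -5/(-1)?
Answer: -768075/2 ≈ -3.8404e+5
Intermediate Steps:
P(M, T) = 28*T (P(M, T) = 7*(4*T) = 28*T)
O(o, Z) = 5 (O(o, Z) = -5*(-1) = 5)
Y(J) = 15/2 + 5*J/2 (Y(J) = (5*(J + 3))/2 = (5*(3 + J))/2 = (15 + 5*J)/2 = 15/2 + 5*J/2)
98*(S(P(-1, -5))/Y(-5) - 5/(-4)) = 98*((28*(-5))**2/(15/2 + (5/2)*(-5)) - 5/(-4)) = 98*((-140)**2/(15/2 - 25/2) - 5*(-1/4)) = 98*(19600/(-5) + 5/4) = 98*(19600*(-1/5) + 5/4) = 98*(-3920 + 5/4) = 98*(-15675/4) = -768075/2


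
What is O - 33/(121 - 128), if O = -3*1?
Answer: 12/7 ≈ 1.7143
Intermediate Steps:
O = -3
O - 33/(121 - 128) = -3 - 33/(121 - 128) = -3 - 33/(-7) = -3 - ⅐*(-33) = -3 + 33/7 = 12/7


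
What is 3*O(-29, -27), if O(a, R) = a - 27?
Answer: -168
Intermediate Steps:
O(a, R) = -27 + a
3*O(-29, -27) = 3*(-27 - 29) = 3*(-56) = -168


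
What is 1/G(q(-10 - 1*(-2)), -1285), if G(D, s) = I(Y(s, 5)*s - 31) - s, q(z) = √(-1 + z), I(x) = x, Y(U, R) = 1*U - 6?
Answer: 1/1660189 ≈ 6.0234e-7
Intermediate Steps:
Y(U, R) = -6 + U (Y(U, R) = U - 6 = -6 + U)
G(D, s) = -31 - s + s*(-6 + s) (G(D, s) = ((-6 + s)*s - 31) - s = (s*(-6 + s) - 31) - s = (-31 + s*(-6 + s)) - s = -31 - s + s*(-6 + s))
1/G(q(-10 - 1*(-2)), -1285) = 1/(-31 - 1*(-1285) - 1285*(-6 - 1285)) = 1/(-31 + 1285 - 1285*(-1291)) = 1/(-31 + 1285 + 1658935) = 1/1660189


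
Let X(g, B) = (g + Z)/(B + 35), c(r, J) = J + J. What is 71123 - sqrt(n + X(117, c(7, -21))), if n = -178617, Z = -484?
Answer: 71123 - 4*I*sqrt(546854)/7 ≈ 71123.0 - 422.57*I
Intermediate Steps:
c(r, J) = 2*J
X(g, B) = (-484 + g)/(35 + B) (X(g, B) = (g - 484)/(B + 35) = (-484 + g)/(35 + B))
71123 - sqrt(n + X(117, c(7, -21))) = 71123 - sqrt(-178617 + (-484 + 117)/(35 + 2*(-21))) = 71123 - sqrt(-178617 - 367/(35 - 42)) = 71123 - sqrt(-178617 - 367/(-7)) = 71123 - sqrt(-178617 - 1/7*(-367)) = 71123 - sqrt(-178617 + 367/7) = 71123 - sqrt(-1249952/7) = 71123 - 4*I*sqrt(546854)/7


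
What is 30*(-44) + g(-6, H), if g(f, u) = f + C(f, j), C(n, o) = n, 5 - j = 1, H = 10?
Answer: -1332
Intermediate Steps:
j = 4 (j = 5 - 1*1 = 5 - 1 = 4)
g(f, u) = 2*f (g(f, u) = f + f = 2*f)
30*(-44) + g(-6, H) = 30*(-44) + 2*(-6) = -1320 - 12 = -1332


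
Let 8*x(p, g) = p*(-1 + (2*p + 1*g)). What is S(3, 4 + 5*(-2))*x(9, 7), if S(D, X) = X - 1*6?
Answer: -324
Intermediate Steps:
x(p, g) = p*(-1 + g + 2*p)/8 (x(p, g) = (p*(-1 + (2*p + 1*g)))/8 = (p*(-1 + (2*p + g)))/8 = (p*(-1 + (g + 2*p)))/8 = (p*(-1 + g + 2*p))/8 = p*(-1 + g + 2*p)/8)
S(D, X) = -6 + X (S(D, X) = X - 6 = -6 + X)
S(3, 4 + 5*(-2))*x(9, 7) = (-6 + (4 + 5*(-2)))*((⅛)*9*(-1 + 7 + 2*9)) = (-6 + (4 - 10))*((⅛)*9*(-1 + 7 + 18)) = (-6 - 6)*((⅛)*9*24) = -12*27 = -324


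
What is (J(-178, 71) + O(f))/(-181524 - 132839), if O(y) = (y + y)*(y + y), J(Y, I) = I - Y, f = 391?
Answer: -611773/314363 ≈ -1.9461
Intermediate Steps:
O(y) = 4*y² (O(y) = (2*y)*(2*y) = 4*y²)
(J(-178, 71) + O(f))/(-181524 - 132839) = ((71 - 1*(-178)) + 4*391²)/(-181524 - 132839) = ((71 + 178) + 4*152881)/(-314363) = (249 + 611524)*(-1/314363) = 611773*(-1/314363) = -611773/314363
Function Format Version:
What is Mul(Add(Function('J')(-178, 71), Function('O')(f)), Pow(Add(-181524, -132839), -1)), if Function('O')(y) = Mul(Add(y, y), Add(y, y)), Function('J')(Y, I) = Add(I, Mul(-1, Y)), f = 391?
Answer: Rational(-611773, 314363) ≈ -1.9461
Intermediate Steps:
Function('O')(y) = Mul(4, Pow(y, 2)) (Function('O')(y) = Mul(Mul(2, y), Mul(2, y)) = Mul(4, Pow(y, 2)))
Mul(Add(Function('J')(-178, 71), Function('O')(f)), Pow(Add(-181524, -132839), -1)) = Mul(Add(Add(71, Mul(-1, -178)), Mul(4, Pow(391, 2))), Pow(Add(-181524, -132839), -1)) = Mul(Add(Add(71, 178), Mul(4, 152881)), Pow(-314363, -1)) = Mul(Add(249, 611524), Rational(-1, 314363)) = Mul(611773, Rational(-1, 314363)) = Rational(-611773, 314363)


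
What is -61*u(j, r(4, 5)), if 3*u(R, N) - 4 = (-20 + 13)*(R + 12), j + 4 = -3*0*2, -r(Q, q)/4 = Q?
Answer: 3172/3 ≈ 1057.3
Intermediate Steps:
r(Q, q) = -4*Q
j = -4 (j = -4 - 3*0*2 = -4 + 0*2 = -4 + 0 = -4)
u(R, N) = -80/3 - 7*R/3 (u(R, N) = 4/3 + ((-20 + 13)*(R + 12))/3 = 4/3 + (-7*(12 + R))/3 = 4/3 + (-84 - 7*R)/3 = 4/3 + (-28 - 7*R/3) = -80/3 - 7*R/3)
-61*u(j, r(4, 5)) = -61*(-80/3 - 7/3*(-4)) = -61*(-80/3 + 28/3) = -61*(-52/3) = 3172/3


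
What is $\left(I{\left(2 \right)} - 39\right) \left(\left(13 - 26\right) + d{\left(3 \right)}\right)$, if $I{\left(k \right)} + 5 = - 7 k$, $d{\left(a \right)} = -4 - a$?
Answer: $1160$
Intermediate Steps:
$I{\left(k \right)} = -5 - 7 k$
$\left(I{\left(2 \right)} - 39\right) \left(\left(13 - 26\right) + d{\left(3 \right)}\right) = \left(\left(-5 - 14\right) - 39\right) \left(\left(13 - 26\right) - 7\right) = \left(\left(-5 - 14\right) - 39\right) \left(-13 - 7\right) = \left(-19 - 39\right) \left(-13 - 7\right) = \left(-58\right) \left(-20\right) = 1160$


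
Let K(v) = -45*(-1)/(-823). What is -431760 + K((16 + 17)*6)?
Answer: -355338525/823 ≈ -4.3176e+5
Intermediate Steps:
K(v) = -45/823 (K(v) = 45*(-1/823) = -45/823)
-431760 + K((16 + 17)*6) = -431760 - 45/823 = -355338525/823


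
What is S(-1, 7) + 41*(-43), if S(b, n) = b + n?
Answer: -1757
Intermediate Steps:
S(-1, 7) + 41*(-43) = (-1 + 7) + 41*(-43) = 6 - 1763 = -1757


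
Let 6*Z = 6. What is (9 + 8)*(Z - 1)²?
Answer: 0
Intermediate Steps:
Z = 1 (Z = (⅙)*6 = 1)
(9 + 8)*(Z - 1)² = (9 + 8)*(1 - 1)² = 17*0² = 17*0 = 0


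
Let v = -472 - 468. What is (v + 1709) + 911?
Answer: 1680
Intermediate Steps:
v = -940
(v + 1709) + 911 = (-940 + 1709) + 911 = 769 + 911 = 1680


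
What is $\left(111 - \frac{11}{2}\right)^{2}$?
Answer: $\frac{44521}{4} \approx 11130.0$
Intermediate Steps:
$\left(111 - \frac{11}{2}\right)^{2} = \left(\frac{211}{2}\right)^{2} = \frac{44521}{4}$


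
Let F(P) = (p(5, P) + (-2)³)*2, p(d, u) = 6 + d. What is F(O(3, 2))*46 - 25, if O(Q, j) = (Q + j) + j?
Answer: 251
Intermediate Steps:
O(Q, j) = Q + 2*j
F(P) = 6 (F(P) = ((6 + 5) + (-2)³)*2 = (11 - 8)*2 = 3*2 = 6)
F(O(3, 2))*46 - 25 = 6*46 - 25 = 276 - 25 = 251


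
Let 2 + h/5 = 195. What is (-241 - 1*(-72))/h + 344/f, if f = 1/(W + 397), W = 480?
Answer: 291128751/965 ≈ 3.0169e+5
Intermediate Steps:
h = 965 (h = -10 + 5*195 = -10 + 975 = 965)
f = 1/877 (f = 1/(480 + 397) = 1/877 ≈ 0.0011403)
(-241 - 1*(-72))/h + 344/f = (-241 - 1*(-72))/965 + 344/(1/877) = (-241 + 72)*(1/965) + 344*877 = -169*1/965 + 301688 = -169/965 + 301688 = 291128751/965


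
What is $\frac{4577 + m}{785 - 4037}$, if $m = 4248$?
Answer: $- \frac{8825}{3252} \approx -2.7137$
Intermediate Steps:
$\frac{4577 + m}{785 - 4037} = \frac{4577 + 4248}{785 - 4037} = \frac{8825}{-3252} = 8825 \left(- \frac{1}{3252}\right) = - \frac{8825}{3252}$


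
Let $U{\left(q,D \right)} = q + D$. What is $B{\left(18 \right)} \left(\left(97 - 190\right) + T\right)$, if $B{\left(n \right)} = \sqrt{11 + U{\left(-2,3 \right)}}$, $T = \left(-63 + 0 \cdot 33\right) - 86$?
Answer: $- 484 \sqrt{3} \approx -838.31$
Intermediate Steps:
$T = -149$ ($T = \left(-63 + 0\right) - 86 = -63 - 86 = -149$)
$U{\left(q,D \right)} = D + q$
$B{\left(n \right)} = 2 \sqrt{3}$ ($B{\left(n \right)} = \sqrt{11 + \left(3 - 2\right)} = \sqrt{11 + 1} = \sqrt{12} = 2 \sqrt{3}$)
$B{\left(18 \right)} \left(\left(97 - 190\right) + T\right) = 2 \sqrt{3} \left(\left(97 - 190\right) - 149\right) = 2 \sqrt{3} \left(-93 - 149\right) = 2 \sqrt{3} \left(-242\right) = - 484 \sqrt{3}$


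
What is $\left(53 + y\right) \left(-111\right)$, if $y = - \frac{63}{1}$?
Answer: $1110$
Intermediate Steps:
$y = -63$ ($y = \left(-63\right) 1 = -63$)
$\left(53 + y\right) \left(-111\right) = \left(53 - 63\right) \left(-111\right) = \left(-10\right) \left(-111\right) = 1110$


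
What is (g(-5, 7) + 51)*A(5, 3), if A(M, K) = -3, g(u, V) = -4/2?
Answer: -147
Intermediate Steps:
g(u, V) = -2 (g(u, V) = -4*½ = -2)
(g(-5, 7) + 51)*A(5, 3) = (-2 + 51)*(-3) = 49*(-3) = -147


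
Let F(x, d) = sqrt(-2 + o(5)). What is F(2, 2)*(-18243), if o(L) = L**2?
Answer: -18243*sqrt(23) ≈ -87490.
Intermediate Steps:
F(x, d) = sqrt(23) (F(x, d) = sqrt(-2 + 5**2) = sqrt(-2 + 25) = sqrt(23))
F(2, 2)*(-18243) = sqrt(23)*(-18243) = -18243*sqrt(23)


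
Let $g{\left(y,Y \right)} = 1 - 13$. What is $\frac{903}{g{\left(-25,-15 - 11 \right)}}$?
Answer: $- \frac{301}{4} \approx -75.25$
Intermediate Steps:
$g{\left(y,Y \right)} = -12$
$\frac{903}{g{\left(-25,-15 - 11 \right)}} = \frac{903}{-12} = 903 \left(- \frac{1}{12}\right) = - \frac{301}{4}$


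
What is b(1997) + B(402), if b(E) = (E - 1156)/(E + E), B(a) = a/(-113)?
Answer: -1510555/451322 ≈ -3.3470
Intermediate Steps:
B(a) = -a/113 (B(a) = a*(-1/113) = -a/113)
b(E) = (-1156 + E)/(2*E) (b(E) = (-1156 + E)/((2*E)) = (-1156 + E)*(1/(2*E)) = (-1156 + E)/(2*E))
b(1997) + B(402) = (1/2)*(-1156 + 1997)/1997 - 1/113*402 = (1/2)*(1/1997)*841 - 402/113 = 841/3994 - 402/113 = -1510555/451322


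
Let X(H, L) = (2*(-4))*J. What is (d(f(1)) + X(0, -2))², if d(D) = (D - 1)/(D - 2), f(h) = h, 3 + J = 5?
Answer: 256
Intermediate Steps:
J = 2 (J = -3 + 5 = 2)
d(D) = (-1 + D)/(-2 + D)
X(H, L) = -16 (X(H, L) = (2*(-4))*2 = -8*2 = -16)
(d(f(1)) + X(0, -2))² = ((-1 + 1)/(-2 + 1) - 16)² = (0/(-1) - 16)² = (-1*0 - 16)² = (0 - 16)² = (-16)² = 256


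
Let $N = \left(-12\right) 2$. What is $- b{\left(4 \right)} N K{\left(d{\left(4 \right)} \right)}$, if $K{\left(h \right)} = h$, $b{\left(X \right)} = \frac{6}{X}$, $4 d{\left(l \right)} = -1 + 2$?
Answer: $9$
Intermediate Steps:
$d{\left(l \right)} = \frac{1}{4}$ ($d{\left(l \right)} = \frac{-1 + 2}{4} = \frac{1}{4} \cdot 1 = \frac{1}{4}$)
$N = -24$
$- b{\left(4 \right)} N K{\left(d{\left(4 \right)} \right)} = - \frac{6}{4} \left(-24\right) \frac{1}{4} = \left(-1\right) \frac{3}{2} \left(-24\right) \frac{1}{4} = \left(- \frac{3}{2}\right) \left(-24\right) \frac{1}{4} = 36 \cdot \frac{1}{4} = 9$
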